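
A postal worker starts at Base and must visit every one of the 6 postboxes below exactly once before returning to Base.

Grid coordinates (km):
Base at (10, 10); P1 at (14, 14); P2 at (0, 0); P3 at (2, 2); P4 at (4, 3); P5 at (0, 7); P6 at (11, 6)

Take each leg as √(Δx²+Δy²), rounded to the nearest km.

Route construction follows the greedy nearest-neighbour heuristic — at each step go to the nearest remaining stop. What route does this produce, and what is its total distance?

Total distance 46 km via the nearest-neighbour route Base → P6 → P4 → P3 → P2 → P5 → P1 → Base.

At Base the remaining stops are P6 4, P1 6, P4 9, P5 10, P3 11, P2 14; go to P6.
At P6 the remaining stops are P4 8, P1 9, P3 10, P5 11, P2 13; go to P4.
At P4 the remaining stops are P3 2, P2 5, P5 6, P1 15; go to P3.
At P3 the remaining stops are P2 3, P5 5, P1 17; go to P2.
At P2 the remaining stops are P5 7, P1 20; go to P5.
At P5 the remaining stops are P1 16; go to P1.
Return P1→Base: 6.
Total = 4 + 8 + 2 + 3 + 7 + 16 + 6 = 46.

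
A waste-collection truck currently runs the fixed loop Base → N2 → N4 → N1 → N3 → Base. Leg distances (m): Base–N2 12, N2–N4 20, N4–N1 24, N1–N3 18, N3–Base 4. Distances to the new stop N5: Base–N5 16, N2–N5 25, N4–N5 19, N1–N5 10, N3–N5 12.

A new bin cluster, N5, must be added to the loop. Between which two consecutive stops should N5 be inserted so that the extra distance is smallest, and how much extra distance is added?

Insertion cost between consecutive stops i–j is d(i,N5) + d(N5,j) − d(i,j):
  between Base and N2: 16 + 25 − 12 = 29
  between N2 and N4: 25 + 19 − 20 = 24
  between N4 and N1: 19 + 10 − 24 = 5
  between N1 and N3: 10 + 12 − 18 = 4
  between N3 and Base: 12 + 16 − 4 = 24
Cheapest insertion is between N1 and N3, adding 4.
New total = 78 + 4 = 82.

Adding 4 m by placing N5 on the N1–N3 leg.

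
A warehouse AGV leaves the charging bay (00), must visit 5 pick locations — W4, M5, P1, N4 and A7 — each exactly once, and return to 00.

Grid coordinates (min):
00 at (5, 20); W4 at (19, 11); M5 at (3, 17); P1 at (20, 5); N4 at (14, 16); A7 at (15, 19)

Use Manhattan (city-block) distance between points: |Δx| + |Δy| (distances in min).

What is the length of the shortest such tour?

Shortest round trip = 64 min.

00-W4-M5-P1-N4-A7-00: 23+22+29+17+4+11 = 106
00-W4-M5-P1-A7-N4-00: 23+22+29+19+4+13 = 110
00-W4-M5-N4-P1-A7-00: 23+22+12+17+19+11 = 104
00-W4-M5-N4-A7-P1-00: 23+22+12+4+19+30 = 110
00-W4-M5-A7-P1-N4-00: 23+22+14+19+17+13 = 108
00-W4-M5-A7-N4-P1-00: 23+22+14+4+17+30 = 110
00-W4-P1-M5-N4-A7-00: 23+7+29+12+4+11 = 86
00-W4-P1-M5-A7-N4-00: 23+7+29+14+4+13 = 90
00-W4-P1-N4-M5-A7-00: 23+7+17+12+14+11 = 84
00-W4-P1-N4-A7-M5-00: 23+7+17+4+14+5 = 70
00-W4-P1-A7-M5-N4-00: 23+7+19+14+12+13 = 88
00-W4-P1-A7-N4-M5-00: 23+7+19+4+12+5 = 70
00-W4-N4-M5-P1-A7-00: 23+10+12+29+19+11 = 104
00-W4-N4-M5-A7-P1-00: 23+10+12+14+19+30 = 108
… (46 more)
00-M5-N4-W4-P1-A7-00: 5+12+10+7+19+11 = 64  ← best
The minimum is 64.
One optimal route: 00 → M5 → N4 → W4 → P1 → A7 → 00 (or its reverse).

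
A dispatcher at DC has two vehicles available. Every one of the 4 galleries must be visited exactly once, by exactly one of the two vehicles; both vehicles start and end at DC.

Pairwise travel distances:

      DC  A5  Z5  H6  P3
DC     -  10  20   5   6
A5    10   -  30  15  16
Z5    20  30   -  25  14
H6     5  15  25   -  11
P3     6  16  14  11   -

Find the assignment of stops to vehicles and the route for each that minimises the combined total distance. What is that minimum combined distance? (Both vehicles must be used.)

There are 2^3 − 1 = 7 ways to divide the 4 stops into two non-empty groups. For each, the best each vehicle can do is its own shortest tour through its group:
  {A5} + {Z5, H6, P3}: 20 + 50 = 70
  {Z5} + {A5, H6, P3}: 40 + 42 = 82
  {A5, Z5} + {H6, P3}: 60 + 22 = 82
  {H6} + {A5, Z5, P3}: 10 + 60 = 70
  {A5, H6} + {Z5, P3}: 30 + 40 = 70
  {Z5, H6} + {A5, P3}: 50 + 32 = 82
  … (7 splits in total)
Best: vehicle 1 DC → A5 → DC = 20; vehicle 2 DC → Z5 → P3 → H6 → DC = 50; combined 70.

70 — the smallest possible combined total.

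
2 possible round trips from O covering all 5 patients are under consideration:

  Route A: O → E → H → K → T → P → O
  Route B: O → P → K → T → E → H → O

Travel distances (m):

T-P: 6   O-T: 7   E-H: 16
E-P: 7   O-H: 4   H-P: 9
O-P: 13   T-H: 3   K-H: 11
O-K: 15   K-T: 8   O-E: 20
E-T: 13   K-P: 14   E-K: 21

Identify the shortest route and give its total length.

Shortest is Route B, total 68 m.

Route A: 20 + 16 + 11 + 8 + 6 + 13 = 74
Route B: 13 + 14 + 8 + 13 + 16 + 4 = 68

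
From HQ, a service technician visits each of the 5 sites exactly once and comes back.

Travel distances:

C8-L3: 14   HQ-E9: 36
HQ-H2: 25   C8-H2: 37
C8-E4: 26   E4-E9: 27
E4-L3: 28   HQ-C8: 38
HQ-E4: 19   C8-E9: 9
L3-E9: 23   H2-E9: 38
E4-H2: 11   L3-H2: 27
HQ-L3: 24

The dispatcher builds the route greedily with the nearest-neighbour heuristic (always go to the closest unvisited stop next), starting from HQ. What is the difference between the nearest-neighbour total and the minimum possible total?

Excess over optimum: 6.

HQ: E4=19, L3=24, H2=25, E9=36, C8=38 ⇒ E4
E4: H2=11, C8=26, E9=27, L3=28 ⇒ H2
H2: L3=27, C8=37, E9=38 ⇒ L3
L3: C8=14, E9=23 ⇒ C8
C8: E9=9 ⇒ E9
NN route HQ → E4 → H2 → L3 → C8 → E9 → HQ costs 116.
Optimal: HQ → L3 → C8 → E9 → E4 → H2 → HQ costs 110 (by enumerating all 60 distinct tours).
Excess = 116 − 110 = 6.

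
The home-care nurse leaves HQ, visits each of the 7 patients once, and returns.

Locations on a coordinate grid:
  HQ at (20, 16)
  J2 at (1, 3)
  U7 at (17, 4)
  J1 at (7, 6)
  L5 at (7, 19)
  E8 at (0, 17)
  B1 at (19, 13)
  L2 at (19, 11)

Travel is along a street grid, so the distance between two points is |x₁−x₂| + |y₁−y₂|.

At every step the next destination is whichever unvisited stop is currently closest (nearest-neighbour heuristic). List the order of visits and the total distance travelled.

From HQ: distances to unvisited — B1=4, L2=6, U7=15, L5=16, E8=21, J1=23, J2=32. Nearest is B1 (4).
From B1: distances to unvisited — L2=2, U7=11, L5=18, J1=19, E8=23, J2=28. Nearest is L2 (2).
From L2: distances to unvisited — U7=9, J1=17, L5=20, E8=25, J2=26. Nearest is U7 (9).
From U7: distances to unvisited — J1=12, J2=17, L5=25, E8=30. Nearest is J1 (12).
From J1: distances to unvisited — J2=9, L5=13, E8=18. Nearest is J2 (9).
From J2: distances to unvisited — E8=15, L5=22. Nearest is E8 (15).
From E8: distances to unvisited — L5=9. Nearest is L5 (9).
Return L5→HQ: 16.
Total = 4 + 2 + 9 + 12 + 9 + 15 + 9 + 16 = 76.

Total distance 76 via the nearest-neighbour route HQ → B1 → L2 → U7 → J1 → J2 → E8 → L5 → HQ.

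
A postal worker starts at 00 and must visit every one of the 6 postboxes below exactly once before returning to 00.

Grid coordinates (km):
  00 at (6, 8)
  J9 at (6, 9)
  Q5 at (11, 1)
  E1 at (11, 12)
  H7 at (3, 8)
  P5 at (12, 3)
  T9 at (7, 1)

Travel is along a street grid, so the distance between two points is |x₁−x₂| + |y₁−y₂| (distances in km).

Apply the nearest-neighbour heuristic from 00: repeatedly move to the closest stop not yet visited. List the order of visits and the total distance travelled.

Total distance 42 km via the nearest-neighbour route 00 → J9 → H7 → T9 → Q5 → P5 → E1 → 00.

From 00: distances to unvisited — J9=1, H7=3, T9=8, E1=9, P5=11, Q5=12. Nearest is J9 (1).
From J9: distances to unvisited — H7=4, E1=8, T9=9, P5=12, Q5=13. Nearest is H7 (4).
From H7: distances to unvisited — T9=11, E1=12, P5=14, Q5=15. Nearest is T9 (11).
From T9: distances to unvisited — Q5=4, P5=7, E1=15. Nearest is Q5 (4).
From Q5: distances to unvisited — P5=3, E1=11. Nearest is P5 (3).
From P5: distances to unvisited — E1=10. Nearest is E1 (10).
Return E1→00: 9.
Total = 1 + 4 + 11 + 4 + 3 + 10 + 9 = 42.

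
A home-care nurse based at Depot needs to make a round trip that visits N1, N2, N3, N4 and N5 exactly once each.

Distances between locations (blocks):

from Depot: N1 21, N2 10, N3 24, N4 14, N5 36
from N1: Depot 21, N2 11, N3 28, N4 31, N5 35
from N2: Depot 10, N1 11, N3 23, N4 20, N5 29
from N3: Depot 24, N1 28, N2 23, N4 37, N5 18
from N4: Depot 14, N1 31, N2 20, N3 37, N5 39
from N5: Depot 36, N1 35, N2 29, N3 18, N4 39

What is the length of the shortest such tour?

Depot→N1→N2→N3→N4→N5→Depot: 21+11+23+37+39+36 = 167
Depot→N1→N2→N3→N5→N4→Depot: 21+11+23+18+39+14 = 126
Depot→N1→N2→N4→N3→N5→Depot: 21+11+20+37+18+36 = 143
Depot→N1→N2→N4→N5→N3→Depot: 21+11+20+39+18+24 = 133
Depot→N1→N2→N5→N3→N4→Depot: 21+11+29+18+37+14 = 130
Depot→N1→N2→N5→N4→N3→Depot: 21+11+29+39+37+24 = 161
Depot→N1→N3→N2→N4→N5→Depot: 21+28+23+20+39+36 = 167
Depot→N1→N3→N2→N5→N4→Depot: 21+28+23+29+39+14 = 154
Depot→N1→N3→N4→N2→N5→Depot: 21+28+37+20+29+36 = 171
Depot→N1→N3→N4→N5→N2→Depot: 21+28+37+39+29+10 = 164
Depot→N1→N3→N5→N2→N4→Depot: 21+28+18+29+20+14 = 130
Depot→N1→N3→N5→N4→N2→Depot: 21+28+18+39+20+10 = 136
Depot→N1→N4→N2→N3→N5→Depot: 21+31+20+23+18+36 = 149
Depot→N1→N4→N2→N5→N3→Depot: 21+31+20+29+18+24 = 143
… (46 more)
Depot→N2→N1→N3→N5→N4→Depot: 10+11+28+18+39+14 = 120  ← best
The minimum is 120.
One optimal route: Depot → N2 → N1 → N3 → N5 → N4 → Depot (or its reverse).

120 blocks — the shortest possible round trip.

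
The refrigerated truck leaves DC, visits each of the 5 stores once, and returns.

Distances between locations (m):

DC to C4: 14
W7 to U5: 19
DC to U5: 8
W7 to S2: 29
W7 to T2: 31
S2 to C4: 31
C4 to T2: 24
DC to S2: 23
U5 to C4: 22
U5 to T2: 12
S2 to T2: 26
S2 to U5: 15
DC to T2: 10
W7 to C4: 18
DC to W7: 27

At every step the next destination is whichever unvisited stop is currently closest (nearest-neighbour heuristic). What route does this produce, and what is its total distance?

114 m along DC → U5 → T2 → C4 → W7 → S2 → DC.

From DC: distances to unvisited — U5=8, T2=10, C4=14, S2=23, W7=27. Nearest is U5 (8).
From U5: distances to unvisited — T2=12, S2=15, W7=19, C4=22. Nearest is T2 (12).
From T2: distances to unvisited — C4=24, S2=26, W7=31. Nearest is C4 (24).
From C4: distances to unvisited — W7=18, S2=31. Nearest is W7 (18).
From W7: distances to unvisited — S2=29. Nearest is S2 (29).
Return S2→DC: 23.
Total = 8 + 12 + 24 + 18 + 29 + 23 = 114.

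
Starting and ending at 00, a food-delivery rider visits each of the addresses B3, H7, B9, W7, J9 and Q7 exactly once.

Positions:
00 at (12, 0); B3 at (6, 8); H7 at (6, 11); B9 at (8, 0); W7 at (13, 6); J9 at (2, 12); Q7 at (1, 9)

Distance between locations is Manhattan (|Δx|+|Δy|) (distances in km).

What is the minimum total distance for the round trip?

Minimum total distance: 48 km.

00→B3→H7→B9→W7→J9→Q7→00: 14+3+13+11+17+4+20 = 82
00→B3→H7→B9→W7→Q7→J9→00: 14+3+13+11+15+4+22 = 82
00→B3→H7→B9→J9→W7→Q7→00: 14+3+13+18+17+15+20 = 100
00→B3→H7→B9→J9→Q7→W7→00: 14+3+13+18+4+15+7 = 74
00→B3→H7→B9→Q7→W7→J9→00: 14+3+13+16+15+17+22 = 100
00→B3→H7→B9→Q7→J9→W7→00: 14+3+13+16+4+17+7 = 74
00→B3→H7→W7→B9→J9→Q7→00: 14+3+12+11+18+4+20 = 82
00→B3→H7→W7→B9→Q7→J9→00: 14+3+12+11+16+4+22 = 82
… (352 more)
00→B9→B3→H7→J9→Q7→W7→00: 4+10+3+5+4+15+7 = 48  ← best
The minimum is 48.
One optimal route: 00 → B9 → B3 → H7 → J9 → Q7 → W7 → 00 (or its reverse).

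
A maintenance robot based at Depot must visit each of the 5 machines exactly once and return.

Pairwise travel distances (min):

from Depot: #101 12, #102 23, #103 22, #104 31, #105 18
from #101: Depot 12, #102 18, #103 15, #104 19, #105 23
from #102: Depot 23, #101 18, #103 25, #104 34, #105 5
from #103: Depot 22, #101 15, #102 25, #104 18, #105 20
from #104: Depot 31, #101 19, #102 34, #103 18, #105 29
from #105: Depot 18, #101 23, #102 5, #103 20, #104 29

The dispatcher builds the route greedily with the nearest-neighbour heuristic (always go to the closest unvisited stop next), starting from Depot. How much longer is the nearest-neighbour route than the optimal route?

Excess over optimum: 5 min.

Depot: #101=12, #105=18, #103=22, #102=23, #104=31 ⇒ #101
#101: #103=15, #102=18, #104=19, #105=23 ⇒ #103
#103: #104=18, #105=20, #102=25 ⇒ #104
#104: #105=29, #102=34 ⇒ #105
#105: #102=5 ⇒ #102
NN route Depot → #101 → #103 → #104 → #105 → #102 → Depot costs 102.
Optimal: Depot → #101 → #104 → #103 → #102 → #105 → Depot costs 97 (by enumerating all 60 distinct tours).
Excess = 102 − 97 = 5.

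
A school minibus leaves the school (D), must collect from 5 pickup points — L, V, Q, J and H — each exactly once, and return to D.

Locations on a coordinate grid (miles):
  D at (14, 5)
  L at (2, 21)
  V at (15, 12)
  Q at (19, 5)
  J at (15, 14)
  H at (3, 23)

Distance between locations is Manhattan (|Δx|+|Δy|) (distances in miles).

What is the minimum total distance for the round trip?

Shortest round trip = 70 miles.

With 5 stops there are 5!/2 = 60 distinct round trips (a route and its reverse cost the same).
D-L-V-Q-J-H-D: 28+22+11+13+21+29 = 124
D-L-V-Q-H-J-D: 28+22+11+34+21+10 = 126
D-L-V-J-Q-H-D: 28+22+2+13+34+29 = 128
D-L-V-J-H-Q-D: 28+22+2+21+34+5 = 112
D-L-V-H-Q-J-D: 28+22+23+34+13+10 = 130
D-L-V-H-J-Q-D: 28+22+23+21+13+5 = 112
D-L-Q-V-J-H-D: 28+33+11+2+21+29 = 124
D-L-Q-V-H-J-D: 28+33+11+23+21+10 = 126
D-L-Q-J-V-H-D: 28+33+13+2+23+29 = 128
D-L-Q-J-H-V-D: 28+33+13+21+23+8 = 126
D-L-Q-H-V-J-D: 28+33+34+23+2+10 = 130
D-L-Q-H-J-V-D: 28+33+34+21+2+8 = 126
D-L-J-V-Q-H-D: 28+20+2+11+34+29 = 124
D-L-J-V-H-Q-D: 28+20+2+23+34+5 = 112
… (46 more)
D-L-H-J-V-Q-D: 28+3+21+2+11+5 = 70  ← best
The minimum is 70.
One optimal route: D → L → H → J → V → Q → D (or its reverse).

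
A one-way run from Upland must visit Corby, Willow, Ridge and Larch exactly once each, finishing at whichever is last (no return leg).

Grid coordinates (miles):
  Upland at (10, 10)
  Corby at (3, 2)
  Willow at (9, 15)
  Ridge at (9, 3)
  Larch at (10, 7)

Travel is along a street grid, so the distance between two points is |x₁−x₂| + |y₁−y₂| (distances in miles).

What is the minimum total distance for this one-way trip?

Shortest open route: 27 miles.

There are 4! = 24 possible orderings.
Upland - Corby - Willow - Ridge - Larch: 15+19+12+5 = 51
Upland - Corby - Willow - Larch - Ridge: 15+19+9+5 = 48
Upland - Corby - Ridge - Willow - Larch: 15+7+12+9 = 43
Upland - Corby - Ridge - Larch - Willow: 15+7+5+9 = 36
Upland - Corby - Larch - Willow - Ridge: 15+12+9+12 = 48
Upland - Corby - Larch - Ridge - Willow: 15+12+5+12 = 44
Upland - Willow - Corby - Ridge - Larch: 6+19+7+5 = 37
Upland - Willow - Corby - Larch - Ridge: 6+19+12+5 = 42
Upland - Willow - Ridge - Corby - Larch: 6+12+7+12 = 37
Upland - Willow - Ridge - Larch - Corby: 6+12+5+12 = 35
Upland - Willow - Larch - Corby - Ridge: 6+9+12+7 = 34
Upland - Willow - Larch - Ridge - Corby: 6+9+5+7 = 27
Upland - Ridge - Corby - Willow - Larch: 8+7+19+9 = 43
Upland - Ridge - Corby - Larch - Willow: 8+7+12+9 = 36
… (10 more)
The minimum is 27.
One shortest path: Upland → Willow → Larch → Ridge → Corby.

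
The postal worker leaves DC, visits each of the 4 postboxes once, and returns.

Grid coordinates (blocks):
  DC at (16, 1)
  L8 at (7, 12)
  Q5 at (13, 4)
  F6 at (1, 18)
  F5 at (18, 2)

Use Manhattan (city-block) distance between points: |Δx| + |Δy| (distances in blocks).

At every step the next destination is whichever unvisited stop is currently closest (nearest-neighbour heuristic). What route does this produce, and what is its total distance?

From DC: distances to unvisited — F5=3, Q5=6, L8=20, F6=32. Nearest is F5 (3).
From F5: distances to unvisited — Q5=7, L8=21, F6=33. Nearest is Q5 (7).
From Q5: distances to unvisited — L8=14, F6=26. Nearest is L8 (14).
From L8: distances to unvisited — F6=12. Nearest is F6 (12).
Return F6→DC: 32.
Total = 3 + 7 + 14 + 12 + 32 = 68.

Nearest-neighbour total = 68 blocks; route DC → F5 → Q5 → L8 → F6 → DC.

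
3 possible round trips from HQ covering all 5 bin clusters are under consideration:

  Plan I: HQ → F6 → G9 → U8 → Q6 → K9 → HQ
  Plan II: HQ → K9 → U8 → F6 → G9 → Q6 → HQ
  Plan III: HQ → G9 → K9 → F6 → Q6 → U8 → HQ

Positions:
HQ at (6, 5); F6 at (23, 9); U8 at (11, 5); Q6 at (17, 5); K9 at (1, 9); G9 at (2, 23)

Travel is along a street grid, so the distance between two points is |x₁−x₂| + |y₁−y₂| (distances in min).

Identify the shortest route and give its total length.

80 min — Plan III is the shortest.

Plan I: 21 + 35 + 27 + 6 + 20 + 9 = 118
Plan II: 9 + 14 + 16 + 35 + 33 + 11 = 118
Plan III: 22 + 15 + 22 + 10 + 6 + 5 = 80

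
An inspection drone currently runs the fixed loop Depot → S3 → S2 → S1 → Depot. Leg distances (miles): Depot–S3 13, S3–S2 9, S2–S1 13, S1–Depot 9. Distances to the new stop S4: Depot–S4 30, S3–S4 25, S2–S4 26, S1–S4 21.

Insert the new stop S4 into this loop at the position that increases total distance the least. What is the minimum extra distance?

Insertion cost between consecutive stops i–j is d(i,S4) + d(S4,j) − d(i,j):
  between Depot and S3: 30 + 25 − 13 = 42
  between S3 and S2: 25 + 26 − 9 = 42
  between S2 and S1: 26 + 21 − 13 = 34
  between S1 and Depot: 21 + 30 − 9 = 42
Cheapest insertion is between S2 and S1, adding 34.
New total = 44 + 34 = 78.

Adding 34 miles by placing S4 on the S2–S1 leg.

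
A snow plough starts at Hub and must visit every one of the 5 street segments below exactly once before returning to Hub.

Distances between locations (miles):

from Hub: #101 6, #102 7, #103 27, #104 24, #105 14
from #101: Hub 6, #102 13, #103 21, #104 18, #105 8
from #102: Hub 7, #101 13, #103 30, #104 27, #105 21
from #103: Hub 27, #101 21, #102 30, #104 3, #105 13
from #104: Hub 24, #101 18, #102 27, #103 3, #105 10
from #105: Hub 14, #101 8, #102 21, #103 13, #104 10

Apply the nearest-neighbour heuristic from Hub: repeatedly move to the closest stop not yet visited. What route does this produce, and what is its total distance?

Hub → [#101:6 / #102:7 / #105:14 / #104:24 / #103:27] → #101 (6)
#101 → [#105:8 / #102:13 / #104:18 / #103:21] → #105 (8)
#105 → [#104:10 / #103:13 / #102:21] → #104 (10)
#104 → [#103:3 / #102:27] → #103 (3)
#103 → [#102:30] → #102 (30)
Return #102→Hub: 7.
Total = 6 + 8 + 10 + 3 + 30 + 7 = 64.

Nearest-neighbour total = 64 miles; route Hub → #101 → #105 → #104 → #103 → #102 → Hub.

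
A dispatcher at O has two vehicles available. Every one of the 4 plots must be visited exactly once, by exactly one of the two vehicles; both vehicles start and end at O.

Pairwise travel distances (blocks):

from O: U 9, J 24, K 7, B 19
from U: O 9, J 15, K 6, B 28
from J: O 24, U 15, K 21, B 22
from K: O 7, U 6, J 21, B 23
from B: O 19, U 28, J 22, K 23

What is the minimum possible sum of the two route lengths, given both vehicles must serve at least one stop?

Check every non-empty split of the stops between the two vehicles; for each half take its own optimal tour:
  {U} + {J, K, B}: 18 + 69 = 87
  {J} + {U, K, B}: 48 + 57 = 105
  {U, J} + {K, B}: 48 + 49 = 97
  {K} + {U, J, B}: 14 + 65 = 79
  {U, K} + {J, B}: 22 + 65 = 87
  {J, K} + {U, B}: 52 + 56 = 108
  … (7 splits in total)
Best: vehicle 1 O → K → O = 14; vehicle 2 O → U → J → B → O = 65; combined 79.

79 blocks — the smallest possible combined total.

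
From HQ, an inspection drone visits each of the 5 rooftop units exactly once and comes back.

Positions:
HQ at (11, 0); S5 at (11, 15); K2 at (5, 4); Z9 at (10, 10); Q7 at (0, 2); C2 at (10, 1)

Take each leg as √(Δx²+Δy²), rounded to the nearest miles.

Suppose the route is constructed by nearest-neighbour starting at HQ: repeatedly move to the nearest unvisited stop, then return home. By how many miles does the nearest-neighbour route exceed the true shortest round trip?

HQ: C2=1, K2=7, Z9=10, Q7=11, S5=15 ⇒ C2
C2: K2=6, Z9=9, Q7=10, S5=14 ⇒ K2
K2: Q7=5, Z9=8, S5=13 ⇒ Q7
Q7: Z9=13, S5=17 ⇒ Z9
Z9: S5=5 ⇒ S5
NN route HQ → C2 → K2 → Q7 → Z9 → S5 → HQ costs 45.
Optimal: HQ → S5 → Z9 → K2 → Q7 → C2 → HQ costs 44 (by enumerating all 60 distinct tours).
Excess = 45 − 44 = 1.

1 miles longer than the optimal tour.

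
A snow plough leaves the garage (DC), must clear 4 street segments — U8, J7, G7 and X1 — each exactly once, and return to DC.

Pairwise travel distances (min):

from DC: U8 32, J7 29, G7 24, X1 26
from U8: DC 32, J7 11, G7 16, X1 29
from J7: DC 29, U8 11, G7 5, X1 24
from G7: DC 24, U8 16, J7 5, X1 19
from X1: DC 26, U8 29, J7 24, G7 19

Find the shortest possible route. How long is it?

There are 12 distinct closed tours to check (reversals are equivalent).
DC → U8 → J7 → G7 → X1 → DC: 32+11+5+19+26 = 93
DC → U8 → J7 → X1 → G7 → DC: 32+11+24+19+24 = 110
DC → U8 → G7 → J7 → X1 → DC: 32+16+5+24+26 = 103
DC → U8 → G7 → X1 → J7 → DC: 32+16+19+24+29 = 120
DC → U8 → X1 → J7 → G7 → DC: 32+29+24+5+24 = 114
DC → U8 → X1 → G7 → J7 → DC: 32+29+19+5+29 = 114
DC → J7 → U8 → G7 → X1 → DC: 29+11+16+19+26 = 101
DC → J7 → U8 → X1 → G7 → DC: 29+11+29+19+24 = 112
DC → J7 → G7 → U8 → X1 → DC: 29+5+16+29+26 = 105
DC → J7 → X1 → U8 → G7 → DC: 29+24+29+16+24 = 122
DC → G7 → U8 → J7 → X1 → DC: 24+16+11+24+26 = 101
DC → G7 → J7 → U8 → X1 → DC: 24+5+11+29+26 = 95
The minimum is 93.
One optimal route: DC → U8 → J7 → G7 → X1 → DC (or its reverse).

Shortest round trip = 93 min.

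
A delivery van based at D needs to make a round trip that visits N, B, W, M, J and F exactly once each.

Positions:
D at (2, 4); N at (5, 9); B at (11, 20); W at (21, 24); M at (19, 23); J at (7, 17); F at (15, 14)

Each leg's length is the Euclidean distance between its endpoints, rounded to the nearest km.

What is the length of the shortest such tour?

D→N→B→W→M→J→F→D: 6+13+11+2+13+9+16 = 70
D→N→B→W→M→F→J→D: 6+13+11+2+10+9+14 = 65
D→N→B→W→J→M→F→D: 6+13+11+16+13+10+16 = 85
D→N→B→W→J→F→M→D: 6+13+11+16+9+10+25 = 90
D→N→B→W→F→M→J→D: 6+13+11+12+10+13+14 = 79
D→N→B→W→F→J→M→D: 6+13+11+12+9+13+25 = 89
D→N→B→M→W→J→F→D: 6+13+9+2+16+9+16 = 71
D→N→B→M→W→F→J→D: 6+13+9+2+12+9+14 = 65
… (352 more)
D→N→J→B→W→M→F→D: 6+8+5+11+2+10+16 = 58  ← best
The minimum is 58.
One optimal route: D → N → J → B → W → M → F → D (or its reverse).

58 km — the shortest possible round trip.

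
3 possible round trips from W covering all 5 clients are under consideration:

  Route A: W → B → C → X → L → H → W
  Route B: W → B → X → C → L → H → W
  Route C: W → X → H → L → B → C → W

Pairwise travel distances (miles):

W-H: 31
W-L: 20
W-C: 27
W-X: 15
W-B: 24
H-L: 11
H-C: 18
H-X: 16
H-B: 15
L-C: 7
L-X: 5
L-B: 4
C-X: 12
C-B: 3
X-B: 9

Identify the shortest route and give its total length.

Route A: 24 + 3 + 12 + 5 + 11 + 31 = 86
Route B: 24 + 9 + 12 + 7 + 11 + 31 = 94
Route C: 15 + 16 + 11 + 4 + 3 + 27 = 76

Shortest is Route C, total 76 miles.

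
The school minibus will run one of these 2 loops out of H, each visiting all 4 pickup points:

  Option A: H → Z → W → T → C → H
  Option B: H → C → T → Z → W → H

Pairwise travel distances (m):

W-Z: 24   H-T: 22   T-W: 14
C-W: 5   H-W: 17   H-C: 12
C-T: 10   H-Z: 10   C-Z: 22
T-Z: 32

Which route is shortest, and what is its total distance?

Option A: 10 + 24 + 14 + 10 + 12 = 70
Option B: 12 + 10 + 32 + 24 + 17 = 95

70 m — Option A is the shortest.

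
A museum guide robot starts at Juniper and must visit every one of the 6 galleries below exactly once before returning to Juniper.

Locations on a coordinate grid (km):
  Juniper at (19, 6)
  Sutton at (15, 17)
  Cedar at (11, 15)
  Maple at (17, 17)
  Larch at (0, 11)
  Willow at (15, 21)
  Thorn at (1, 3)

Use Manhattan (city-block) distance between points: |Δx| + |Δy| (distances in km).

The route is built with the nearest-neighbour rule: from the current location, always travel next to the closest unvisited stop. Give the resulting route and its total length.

74 km along Juniper → Maple → Sutton → Willow → Cedar → Larch → Thorn → Juniper.

Juniper → [Maple:13 / Sutton:15 / Cedar:17 / Willow:19 / Thorn:21 / Larch:24] → Maple (13)
Maple → [Sutton:2 / Willow:6 / Cedar:8 / Larch:23 / Thorn:30] → Sutton (2)
Sutton → [Willow:4 / Cedar:6 / Larch:21 / Thorn:28] → Willow (4)
Willow → [Cedar:10 / Larch:25 / Thorn:32] → Cedar (10)
Cedar → [Larch:15 / Thorn:22] → Larch (15)
Larch → [Thorn:9] → Thorn (9)
Return Thorn→Juniper: 21.
Total = 13 + 2 + 4 + 10 + 15 + 9 + 21 = 74.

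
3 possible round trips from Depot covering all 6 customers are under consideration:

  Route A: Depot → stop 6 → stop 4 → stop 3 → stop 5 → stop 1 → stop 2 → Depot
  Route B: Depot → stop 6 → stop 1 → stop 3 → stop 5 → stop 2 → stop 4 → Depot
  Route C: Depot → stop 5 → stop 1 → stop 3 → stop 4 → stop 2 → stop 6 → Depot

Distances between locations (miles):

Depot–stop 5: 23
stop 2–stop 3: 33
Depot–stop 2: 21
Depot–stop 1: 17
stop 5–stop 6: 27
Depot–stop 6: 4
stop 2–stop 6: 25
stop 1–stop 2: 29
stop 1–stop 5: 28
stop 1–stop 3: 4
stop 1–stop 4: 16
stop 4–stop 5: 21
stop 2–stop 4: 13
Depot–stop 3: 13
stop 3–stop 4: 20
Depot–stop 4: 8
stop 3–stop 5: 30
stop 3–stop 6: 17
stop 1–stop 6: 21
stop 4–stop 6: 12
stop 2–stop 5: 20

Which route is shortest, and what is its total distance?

Shortest is Route B, total 100 miles.

Route A: 4 + 12 + 20 + 30 + 28 + 29 + 21 = 144
Route B: 4 + 21 + 4 + 30 + 20 + 13 + 8 = 100
Route C: 23 + 28 + 4 + 20 + 13 + 25 + 4 = 117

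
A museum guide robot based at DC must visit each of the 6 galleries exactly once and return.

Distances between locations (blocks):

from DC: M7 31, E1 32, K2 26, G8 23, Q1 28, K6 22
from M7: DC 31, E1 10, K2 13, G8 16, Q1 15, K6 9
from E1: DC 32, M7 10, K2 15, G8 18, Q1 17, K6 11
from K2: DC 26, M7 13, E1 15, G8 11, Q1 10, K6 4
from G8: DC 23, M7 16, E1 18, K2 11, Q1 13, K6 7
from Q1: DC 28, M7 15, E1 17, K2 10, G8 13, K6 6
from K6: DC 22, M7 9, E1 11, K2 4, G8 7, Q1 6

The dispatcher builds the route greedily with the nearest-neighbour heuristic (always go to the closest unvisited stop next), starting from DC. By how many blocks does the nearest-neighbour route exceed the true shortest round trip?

The nearest-neighbour route is 6 blocks longer than optimal.

From DC: K6=22, G8=23, K2=26, Q1=28, M7=31, E1=32 → choose K6 (22).
From K6: K2=4, Q1=6, G8=7, M7=9, E1=11 → choose K2 (4).
From K2: Q1=10, G8=11, M7=13, E1=15 → choose Q1 (10).
From Q1: G8=13, M7=15, E1=17 → choose G8 (13).
From G8: M7=16, E1=18 → choose M7 (16).
From M7: E1=10 → choose E1 (10).
NN route DC → K6 → K2 → Q1 → G8 → M7 → E1 → DC costs 107.
Optimal: DC → E1 → M7 → K2 → Q1 → K6 → G8 → DC costs 101 (by enumerating all 360 distinct tours).
Excess = 107 − 101 = 6.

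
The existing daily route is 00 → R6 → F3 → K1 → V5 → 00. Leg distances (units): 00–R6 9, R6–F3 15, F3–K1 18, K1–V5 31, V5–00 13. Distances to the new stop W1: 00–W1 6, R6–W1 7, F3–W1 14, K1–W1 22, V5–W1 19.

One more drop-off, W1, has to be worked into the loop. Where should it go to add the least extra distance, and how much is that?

Insertion cost between consecutive stops i–j is d(i,W1) + d(W1,j) − d(i,j):
  between 00 and R6: 6 + 7 − 9 = 4
  between R6 and F3: 7 + 14 − 15 = 6
  between F3 and K1: 14 + 22 − 18 = 18
  between K1 and V5: 22 + 19 − 31 = 10
  between V5 and 00: 19 + 6 − 13 = 12
Cheapest insertion is between 00 and R6, adding 4.
New total = 86 + 4 = 90.

Adding 4 by placing W1 on the 00–R6 leg.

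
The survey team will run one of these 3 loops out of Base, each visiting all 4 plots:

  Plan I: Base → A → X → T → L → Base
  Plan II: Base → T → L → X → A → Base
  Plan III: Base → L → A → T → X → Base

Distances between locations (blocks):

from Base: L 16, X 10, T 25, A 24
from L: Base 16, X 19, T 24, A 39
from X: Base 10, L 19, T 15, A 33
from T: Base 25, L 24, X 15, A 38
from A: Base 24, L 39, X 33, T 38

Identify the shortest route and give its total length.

112 blocks — Plan I is the shortest.

Plan I: 24 + 33 + 15 + 24 + 16 = 112
Plan II: 25 + 24 + 19 + 33 + 24 = 125
Plan III: 16 + 39 + 38 + 15 + 10 = 118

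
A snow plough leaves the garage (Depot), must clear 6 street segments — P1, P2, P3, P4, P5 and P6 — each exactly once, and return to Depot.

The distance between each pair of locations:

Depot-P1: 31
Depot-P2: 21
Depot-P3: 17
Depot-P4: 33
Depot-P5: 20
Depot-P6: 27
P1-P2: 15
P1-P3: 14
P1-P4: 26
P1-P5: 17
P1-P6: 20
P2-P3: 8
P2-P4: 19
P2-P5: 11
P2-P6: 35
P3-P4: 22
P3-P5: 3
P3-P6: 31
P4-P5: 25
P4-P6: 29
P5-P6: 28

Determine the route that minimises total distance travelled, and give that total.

Shortest round trip = 123.

Depot-P1-P2-P3-P4-P5-P6-Depot: 31+15+8+22+25+28+27 = 156
Depot-P1-P2-P3-P4-P6-P5-Depot: 31+15+8+22+29+28+20 = 153
Depot-P1-P2-P3-P5-P4-P6-Depot: 31+15+8+3+25+29+27 = 138
Depot-P1-P2-P3-P5-P6-P4-Depot: 31+15+8+3+28+29+33 = 147
Depot-P1-P2-P3-P6-P4-P5-Depot: 31+15+8+31+29+25+20 = 159
Depot-P1-P2-P3-P6-P5-P4-Depot: 31+15+8+31+28+25+33 = 171
Depot-P1-P2-P4-P3-P5-P6-Depot: 31+15+19+22+3+28+27 = 145
Depot-P1-P2-P4-P3-P6-P5-Depot: 31+15+19+22+31+28+20 = 166
… (352 more)
Depot-P3-P5-P2-P4-P1-P6-Depot: 17+3+11+19+26+20+27 = 123  ← best
The minimum is 123.
One optimal route: Depot → P3 → P5 → P2 → P4 → P1 → P6 → Depot (or its reverse).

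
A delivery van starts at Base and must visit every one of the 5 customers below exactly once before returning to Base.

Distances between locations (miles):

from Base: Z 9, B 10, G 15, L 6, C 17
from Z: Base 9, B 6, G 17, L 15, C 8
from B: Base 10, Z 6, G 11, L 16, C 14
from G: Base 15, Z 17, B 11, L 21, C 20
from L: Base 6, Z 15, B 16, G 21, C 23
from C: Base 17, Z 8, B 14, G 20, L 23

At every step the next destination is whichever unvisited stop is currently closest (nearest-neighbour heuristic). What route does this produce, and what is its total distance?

At Base the remaining stops are L 6, Z 9, B 10, G 15, C 17; go to L.
At L the remaining stops are Z 15, B 16, G 21, C 23; go to Z.
At Z the remaining stops are B 6, C 8, G 17; go to B.
At B the remaining stops are G 11, C 14; go to G.
At G the remaining stops are C 20; go to C.
Return C→Base: 17.
Total = 6 + 15 + 6 + 11 + 20 + 17 = 75.

Nearest-neighbour total = 75 miles; route Base → L → Z → B → G → C → Base.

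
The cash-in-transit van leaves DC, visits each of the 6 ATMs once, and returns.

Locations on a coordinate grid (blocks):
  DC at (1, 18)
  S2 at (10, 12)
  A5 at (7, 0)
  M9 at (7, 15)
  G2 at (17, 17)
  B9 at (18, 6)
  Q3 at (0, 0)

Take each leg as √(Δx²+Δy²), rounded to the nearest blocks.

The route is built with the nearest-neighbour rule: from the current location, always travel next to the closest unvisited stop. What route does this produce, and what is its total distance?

Nearest-neighbour total = 69 blocks; route DC → M9 → S2 → G2 → B9 → A5 → Q3 → DC.

At DC the remaining stops are M9 7, S2 11, G2 16, Q3 18, A5 19, B9 21; go to M9.
At M9 the remaining stops are S2 4, G2 10, B9 14, A5 15, Q3 17; go to S2.
At S2 the remaining stops are G2 9, B9 10, A5 12, Q3 16; go to G2.
At G2 the remaining stops are B9 11, A5 20, Q3 24; go to B9.
At B9 the remaining stops are A5 13, Q3 19; go to A5.
At A5 the remaining stops are Q3 7; go to Q3.
Return Q3→DC: 18.
Total = 7 + 4 + 9 + 11 + 13 + 7 + 18 = 69.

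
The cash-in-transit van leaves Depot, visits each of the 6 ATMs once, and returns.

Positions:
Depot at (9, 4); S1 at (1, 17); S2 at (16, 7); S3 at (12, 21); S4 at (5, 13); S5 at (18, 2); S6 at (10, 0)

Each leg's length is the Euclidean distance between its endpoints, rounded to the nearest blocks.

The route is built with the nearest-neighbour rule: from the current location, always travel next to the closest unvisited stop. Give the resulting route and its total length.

Total distance 65 blocks via the nearest-neighbour route Depot → S6 → S5 → S2 → S4 → S1 → S3 → Depot.

Depot → [S6:4 / S2:8 / S5:9 / S4:10 / S1:15 / S3:17] → S6 (4)
S6 → [S5:8 / S2:9 / S4:14 / S1:19 / S3:21] → S5 (8)
S5 → [S2:5 / S4:17 / S3:20 / S1:23] → S2 (5)
S2 → [S4:13 / S3:15 / S1:18] → S4 (13)
S4 → [S1:6 / S3:11] → S1 (6)
S1 → [S3:12] → S3 (12)
Return S3→Depot: 17.
Total = 4 + 8 + 5 + 13 + 6 + 12 + 17 = 65.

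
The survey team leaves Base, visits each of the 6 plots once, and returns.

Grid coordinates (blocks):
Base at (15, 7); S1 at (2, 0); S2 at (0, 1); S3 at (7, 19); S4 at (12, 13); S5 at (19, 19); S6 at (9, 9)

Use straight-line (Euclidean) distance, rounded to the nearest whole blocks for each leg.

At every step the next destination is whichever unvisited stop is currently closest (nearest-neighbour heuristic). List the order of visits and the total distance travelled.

Base → [S6:6 / S4:7 / S5:13 / S3:14 / S1:15 / S2:16] → S6 (6)
S6 → [S4:5 / S3:10 / S1:11 / S2:12 / S5:14] → S4 (5)
S4 → [S3:8 / S5:9 / S1:16 / S2:17] → S3 (8)
S3 → [S5:12 / S2:19 / S1:20] → S5 (12)
S5 → [S1:25 / S2:26] → S1 (25)
S1 → [S2:2] → S2 (2)
Return S2→Base: 16.
Total = 6 + 5 + 8 + 12 + 25 + 2 + 16 = 74.

74 blocks along Base → S6 → S4 → S3 → S5 → S1 → S2 → Base.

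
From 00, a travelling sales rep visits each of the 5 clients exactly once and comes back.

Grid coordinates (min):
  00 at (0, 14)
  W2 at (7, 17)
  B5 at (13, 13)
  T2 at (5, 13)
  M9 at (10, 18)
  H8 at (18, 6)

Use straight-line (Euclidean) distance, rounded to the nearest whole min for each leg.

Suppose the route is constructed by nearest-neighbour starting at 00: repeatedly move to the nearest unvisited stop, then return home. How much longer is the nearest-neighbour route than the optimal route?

The nearest-neighbour route is 1 min longer than optimal.

From 00: T2=5, W2=8, M9=11, B5=13, H8=20 → choose T2 (5).
From T2: W2=4, M9=7, B5=8, H8=15 → choose W2 (4).
From W2: M9=3, B5=7, H8=16 → choose M9 (3).
From M9: B5=6, H8=14 → choose B5 (6).
From B5: H8=9 → choose H8 (9).
NN route 00 → T2 → W2 → M9 → B5 → H8 → 00 costs 47.
Optimal: 00 → W2 → M9 → B5 → H8 → T2 → 00 costs 46 (by enumerating all 60 distinct tours).
Excess = 47 − 46 = 1.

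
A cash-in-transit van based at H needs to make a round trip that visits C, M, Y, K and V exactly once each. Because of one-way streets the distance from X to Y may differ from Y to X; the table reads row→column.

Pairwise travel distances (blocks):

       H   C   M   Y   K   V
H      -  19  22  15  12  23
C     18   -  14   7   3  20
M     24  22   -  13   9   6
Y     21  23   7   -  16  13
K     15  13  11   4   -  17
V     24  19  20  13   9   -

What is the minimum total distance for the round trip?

Minimum total distance: 63 blocks.

H → C → M → Y → K → V → H: 19+14+13+16+17+24 = 103
H → C → M → Y → V → K → H: 19+14+13+13+9+15 = 83
H → C → M → K → Y → V → H: 19+14+9+4+13+24 = 83
H → C → M → K → V → Y → H: 19+14+9+17+13+21 = 93
H → C → M → V → Y → K → H: 19+14+6+13+16+15 = 83
H → C → M → V → K → Y → H: 19+14+6+9+4+21 = 73
H → C → Y → M → K → V → H: 19+7+7+9+17+24 = 83
H → C → Y → M → V → K → H: 19+7+7+6+9+15 = 63
H → C → Y → K → M → V → H: 19+7+16+11+6+24 = 83
H → C → Y → K → V → M → H: 19+7+16+17+20+24 = 103
H → C → Y → V → M → K → H: 19+7+13+20+9+15 = 83
H → C → Y → V → K → M → H: 19+7+13+9+11+24 = 83
H → C → K → M → Y → V → H: 19+3+11+13+13+24 = 83
H → C → K → M → V → Y → H: 19+3+11+6+13+21 = 73
… (106 more)
The minimum is 63.
One optimal route: H → C → Y → M → V → K → H.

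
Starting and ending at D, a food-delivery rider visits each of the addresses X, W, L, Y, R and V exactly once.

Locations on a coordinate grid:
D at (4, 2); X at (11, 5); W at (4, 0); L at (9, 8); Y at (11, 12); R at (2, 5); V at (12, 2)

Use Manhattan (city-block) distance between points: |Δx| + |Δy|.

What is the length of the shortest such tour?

Minimum total distance: 44.

There are 360 distinct closed tours to check (reversals are equivalent).
D→X→W→L→Y→R→V→D: 10+12+13+6+16+13+8 = 78
D→X→W→L→Y→V→R→D: 10+12+13+6+11+13+5 = 70
D→X→W→L→R→Y→V→D: 10+12+13+10+16+11+8 = 80
D→X→W→L→R→V→Y→D: 10+12+13+10+13+11+17 = 86
D→X→W→L→V→Y→R→D: 10+12+13+9+11+16+5 = 76
D→X→W→L→V→R→Y→D: 10+12+13+9+13+16+17 = 90
D→X→W→Y→L→R→V→D: 10+12+19+6+10+13+8 = 78
D→X→W→Y→L→V→R→D: 10+12+19+6+9+13+5 = 74
… (352 more)
D→W→R→L→Y→X→V→D: 2+7+10+6+7+4+8 = 44  ← best
The minimum is 44.
One optimal route: D → W → R → L → Y → X → V → D (or its reverse).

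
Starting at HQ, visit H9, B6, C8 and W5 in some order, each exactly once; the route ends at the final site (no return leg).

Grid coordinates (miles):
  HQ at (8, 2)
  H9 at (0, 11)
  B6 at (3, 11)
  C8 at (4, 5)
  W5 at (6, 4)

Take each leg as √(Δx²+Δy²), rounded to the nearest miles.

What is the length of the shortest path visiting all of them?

14 miles — the minimum one-way total.

There are 4! = 24 possible orderings.
HQ → H9 → B6 → C8 → W5: 12+3+6+2 = 23
HQ → H9 → B6 → W5 → C8: 12+3+8+2 = 25
HQ → H9 → C8 → B6 → W5: 12+7+6+8 = 33
HQ → H9 → C8 → W5 → B6: 12+7+2+8 = 29
HQ → H9 → W5 → B6 → C8: 12+9+8+6 = 35
HQ → H9 → W5 → C8 → B6: 12+9+2+6 = 29
HQ → B6 → H9 → C8 → W5: 10+3+7+2 = 22
HQ → B6 → H9 → W5 → C8: 10+3+9+2 = 24
HQ → B6 → C8 → H9 → W5: 10+6+7+9 = 32
HQ → B6 → C8 → W5 → H9: 10+6+2+9 = 27
HQ → B6 → W5 → H9 → C8: 10+8+9+7 = 34
HQ → B6 → W5 → C8 → H9: 10+8+2+7 = 27
HQ → C8 → H9 → B6 → W5: 5+7+3+8 = 23
HQ → C8 → H9 → W5 → B6: 5+7+9+8 = 29
… (10 more)
HQ → W5 → C8 → B6 → H9: 3+2+6+3 = 14  ← best
The minimum is 14.
One shortest path: HQ → W5 → C8 → B6 → H9.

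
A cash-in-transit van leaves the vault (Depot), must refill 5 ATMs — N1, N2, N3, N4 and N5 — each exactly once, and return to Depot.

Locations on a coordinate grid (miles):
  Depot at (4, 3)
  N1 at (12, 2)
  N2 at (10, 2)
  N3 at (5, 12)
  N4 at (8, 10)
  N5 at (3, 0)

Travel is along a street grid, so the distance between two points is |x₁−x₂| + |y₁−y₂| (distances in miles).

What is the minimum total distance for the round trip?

Shortest round trip = 42 miles.

With 5 stops there are 5!/2 = 60 distinct round trips (a route and its reverse cost the same).
Depot - N1 - N2 - N3 - N4 - N5 - Depot: 9+2+15+5+15+4 = 50
Depot - N1 - N2 - N3 - N5 - N4 - Depot: 9+2+15+14+15+11 = 66
Depot - N1 - N2 - N4 - N3 - N5 - Depot: 9+2+10+5+14+4 = 44
Depot - N1 - N2 - N4 - N5 - N3 - Depot: 9+2+10+15+14+10 = 60
Depot - N1 - N2 - N5 - N3 - N4 - Depot: 9+2+9+14+5+11 = 50
Depot - N1 - N2 - N5 - N4 - N3 - Depot: 9+2+9+15+5+10 = 50
Depot - N1 - N3 - N2 - N4 - N5 - Depot: 9+17+15+10+15+4 = 70
Depot - N1 - N3 - N2 - N5 - N4 - Depot: 9+17+15+9+15+11 = 76
Depot - N1 - N3 - N4 - N2 - N5 - Depot: 9+17+5+10+9+4 = 54
Depot - N1 - N3 - N4 - N5 - N2 - Depot: 9+17+5+15+9+7 = 62
Depot - N1 - N3 - N5 - N2 - N4 - Depot: 9+17+14+9+10+11 = 70
Depot - N1 - N3 - N5 - N4 - N2 - Depot: 9+17+14+15+10+7 = 72
Depot - N1 - N4 - N2 - N3 - N5 - Depot: 9+12+10+15+14+4 = 64
Depot - N1 - N4 - N2 - N5 - N3 - Depot: 9+12+10+9+14+10 = 64
… (46 more)
Depot - N3 - N4 - N1 - N2 - N5 - Depot: 10+5+12+2+9+4 = 42  ← best
The minimum is 42.
One optimal route: Depot → N3 → N4 → N1 → N2 → N5 → Depot (or its reverse).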